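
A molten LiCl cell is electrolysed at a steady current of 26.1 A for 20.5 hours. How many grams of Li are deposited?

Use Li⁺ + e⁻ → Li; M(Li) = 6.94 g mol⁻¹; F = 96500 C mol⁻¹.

Q = I·t = 26.10 A × 73800 s = 1926000 C.
n(e⁻) = Q/F = 1926000 / 96500 = 19.96 mol.
Li⁺ + e⁻ → Li, so n(Li) = n(e⁻)/1 = 19.96 mol.
m = n·M = 19.96 × 6.94 = 139 g.

139 g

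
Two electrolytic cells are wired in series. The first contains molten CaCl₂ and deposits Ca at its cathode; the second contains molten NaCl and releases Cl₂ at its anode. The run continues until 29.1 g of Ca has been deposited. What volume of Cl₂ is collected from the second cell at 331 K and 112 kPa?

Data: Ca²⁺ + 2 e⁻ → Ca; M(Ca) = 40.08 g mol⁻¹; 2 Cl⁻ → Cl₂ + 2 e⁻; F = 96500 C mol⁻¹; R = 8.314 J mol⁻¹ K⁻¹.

17.8 L

n(Ca) = 29.1 / 40.08 = 0.7260 mol, so n(e⁻) = 2 × 0.7260 = 1.452 mol.
The cells are in series, so the same 1.452 mol of electrons passes through the second cell.
2 Cl⁻ → Cl₂ + 2 e⁻ — 2 mol e⁻ per mol Cl₂, so n(Cl₂) = 1.452/2 = 0.7260 mol.
V = nRT/P = (0.7260 × 8.314 × 331) / (112 × 10³) = 0.0178 m³ = 17.8 L.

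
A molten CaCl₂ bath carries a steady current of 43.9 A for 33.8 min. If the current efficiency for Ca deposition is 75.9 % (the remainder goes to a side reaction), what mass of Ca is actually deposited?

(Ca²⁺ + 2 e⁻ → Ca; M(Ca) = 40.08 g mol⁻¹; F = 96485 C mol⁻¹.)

Q = I·t = 43.90 × 2028.0 = 89030 C.
n(e⁻) = 89030/96485 = 0.9227 mol; theoretically n(Ca) = 0.9227/2 = 0.4614 mol, m_theo = 18.49 g.
At 75.9 % efficiency, m_actual = 0.759 × 18.49 = 14.0 g.

14.0 g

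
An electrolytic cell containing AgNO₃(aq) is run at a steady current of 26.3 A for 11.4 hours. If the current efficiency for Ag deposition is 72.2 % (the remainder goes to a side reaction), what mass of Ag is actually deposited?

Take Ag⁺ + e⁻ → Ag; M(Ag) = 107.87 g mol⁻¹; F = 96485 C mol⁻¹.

871 g

Q = I·t = 26.30 × 41040 = 1079000 C.
n(e⁻) = 1079000/96485 = 11.19 mol; theoretically n(Ag) = 11.19/1 = 11.19 mol, m_theo = 1207 g.
At 72.2 % efficiency, m_actual = 0.722 × 1207 = 871 g.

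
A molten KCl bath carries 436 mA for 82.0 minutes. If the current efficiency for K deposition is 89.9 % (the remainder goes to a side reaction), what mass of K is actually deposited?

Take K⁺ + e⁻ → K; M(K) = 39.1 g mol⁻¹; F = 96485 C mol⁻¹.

0.781 g

Q = I·t = 0.4360 × 4920.0 = 2145 C.
n(e⁻) = 2145/96485 = 0.02223 mol; theoretically n(K) = 0.02223/1 = 0.02223 mol, m_theo = 0.8693 g.
At 89.9 % efficiency, m_actual = 0.899 × 0.8693 = 0.781 g.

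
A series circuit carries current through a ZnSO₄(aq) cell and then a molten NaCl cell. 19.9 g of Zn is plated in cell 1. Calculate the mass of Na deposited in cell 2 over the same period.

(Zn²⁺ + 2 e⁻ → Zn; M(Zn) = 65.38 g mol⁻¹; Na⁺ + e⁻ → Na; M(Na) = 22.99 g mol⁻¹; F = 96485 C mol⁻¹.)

14.0 g

n(Zn) = 19.9 / 65.38 = 0.3044 mol.
Since Zn²⁺ + 2 e⁻ → Zn, n(e⁻) passed = 2 × 0.3044 = 0.6087 mol.
Cells in series carry the same charge, so the same 0.6087 mol of electrons passes through cell 2.
Na⁺ + e⁻ → Na, so n(Na) = 0.6087 / 1 = 0.6087 mol.
m(Na) = 0.6087 × 22.99 = 14.0 g.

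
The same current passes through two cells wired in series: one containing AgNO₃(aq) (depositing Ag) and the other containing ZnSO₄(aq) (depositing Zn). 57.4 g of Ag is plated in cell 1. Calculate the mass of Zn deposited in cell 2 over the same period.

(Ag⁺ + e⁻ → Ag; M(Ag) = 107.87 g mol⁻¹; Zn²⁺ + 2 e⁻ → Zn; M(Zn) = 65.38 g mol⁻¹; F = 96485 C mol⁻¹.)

n(Ag) = 57.4 / 107.87 = 0.5321 mol.
Since Ag⁺ + e⁻ → Ag, n(e⁻) passed = 1 × 0.5321 = 0.5321 mol.
Cells in series carry the same charge, so the same 0.5321 mol of electrons passes through cell 2.
Zn²⁺ + 2 e⁻ → Zn, so n(Zn) = 0.5321 / 2 = 0.2661 mol.
m(Zn) = 0.2661 × 65.38 = 17.4 g.

17.4 g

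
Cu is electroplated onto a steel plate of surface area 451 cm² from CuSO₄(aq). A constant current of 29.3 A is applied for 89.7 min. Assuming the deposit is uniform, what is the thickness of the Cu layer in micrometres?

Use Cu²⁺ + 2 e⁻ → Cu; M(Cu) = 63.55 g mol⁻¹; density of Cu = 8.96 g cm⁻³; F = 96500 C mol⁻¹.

128 μm

Q = I·t = 29.30 × 5382.0 = 157700 C; n(e⁻) = 1.634 mol.
n(Cu) = n(e⁻)/2 = 0.8171 mol, so m = 0.8171 × 63.55 = 51.92 g.
Volume = m/ρ = 51.92 / 8.96 = 5.795 cm³.
Thickness = V/A = 5.795 / 451 = 0.0128 cm = 128 μm.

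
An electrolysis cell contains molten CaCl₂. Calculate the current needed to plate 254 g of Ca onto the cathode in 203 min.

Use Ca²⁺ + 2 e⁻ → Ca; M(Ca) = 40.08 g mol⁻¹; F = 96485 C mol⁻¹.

100 A

n(Ca) = 254 / 40.08 = 6.337 mol.
n(e⁻) = 2 × 6.337 = 12.67 mol.
Q = n(e⁻)·F = 12.67 × 96485 = 1223000 C.
I = Q/t = 1223000 / 12180 s = 100 A.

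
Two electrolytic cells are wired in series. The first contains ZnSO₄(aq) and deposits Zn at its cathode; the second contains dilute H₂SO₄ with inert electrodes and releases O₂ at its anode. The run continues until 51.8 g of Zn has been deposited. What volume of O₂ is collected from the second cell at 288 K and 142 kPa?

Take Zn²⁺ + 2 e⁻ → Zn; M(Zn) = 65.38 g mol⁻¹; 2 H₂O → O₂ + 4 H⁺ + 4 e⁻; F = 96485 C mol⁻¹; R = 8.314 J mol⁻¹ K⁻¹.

6.68 L

n(Zn) = 51.8 / 65.38 = 0.7923 mol, so n(e⁻) = 2 × 0.7923 = 1.585 mol.
The cells are in series, so the same 1.585 mol of electrons passes through the second cell.
2 H₂O → O₂ + 4 H⁺ + 4 e⁻ — 4 mol e⁻ per mol O₂, so n(O₂) = 1.585/4 = 0.3961 mol.
V = nRT/P = (0.3961 × 8.314 × 288) / (142 × 10³) = 0.00668 m³ = 6.68 L.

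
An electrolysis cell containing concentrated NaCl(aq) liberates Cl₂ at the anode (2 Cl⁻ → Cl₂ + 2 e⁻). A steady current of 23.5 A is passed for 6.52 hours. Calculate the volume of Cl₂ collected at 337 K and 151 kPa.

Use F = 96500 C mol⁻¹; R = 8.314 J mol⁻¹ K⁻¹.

Q = I·t = 23.50 A × 23472 s = 551600 C.
n(e⁻) = Q/F = 551600 / 96500 = 5.716 mol.
2 electrons are transferred per Cl₂ molecule, so n(Cl₂) = 5.716 / 2 = 2.858 mol.
V = nRT/P = (2.858 × 8.314 × 337) / (151 × 10³ Pa) = 0.0530 m³ = 53.0 L.

53.0 L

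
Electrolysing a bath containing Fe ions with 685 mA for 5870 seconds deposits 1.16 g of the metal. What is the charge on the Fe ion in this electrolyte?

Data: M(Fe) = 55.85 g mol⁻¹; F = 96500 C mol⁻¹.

Q = I·t = 0.6850 A × 5870.0 s = 4021 C, so n(e⁻) = 4021/96500 = 0.04167 mol.
n(Fe) deposited = 1.16 / 55.85 = 0.02077 mol.
Electrons per atom = n(e⁻)/n(Fe) = 0.04167 / 0.02077 = 2.01 ≈ 2, so the ion is Fe²⁺.

+2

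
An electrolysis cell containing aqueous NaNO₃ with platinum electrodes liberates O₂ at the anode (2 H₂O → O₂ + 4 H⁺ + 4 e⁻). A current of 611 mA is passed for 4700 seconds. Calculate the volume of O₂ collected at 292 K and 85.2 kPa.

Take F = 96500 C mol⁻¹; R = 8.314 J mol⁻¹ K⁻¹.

0.212 L

Q = I·t = 0.6110 A × 4700.0 s = 2872 C.
n(e⁻) = Q/F = 2872 / 96500 = 0.02976 mol.
4 electrons are transferred per O₂ molecule, so n(O₂) = 0.02976 / 4 = 0.007440 mol.
V = nRT/P = (0.007440 × 8.314 × 292) / (85.2 × 10³ Pa) = 2.12 × 10⁻⁴ m³ = 0.212 L.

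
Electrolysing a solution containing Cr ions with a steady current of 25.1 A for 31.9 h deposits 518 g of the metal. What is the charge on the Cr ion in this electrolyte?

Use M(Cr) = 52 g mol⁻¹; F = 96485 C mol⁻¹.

Q = I·t = 25.10 A × 114840 s = 2882000 C, so n(e⁻) = 2882000/96485 = 29.87 mol.
n(Cr) deposited = 518 / 52 = 9.962 mol.
Electrons per atom = n(e⁻)/n(Cr) = 29.87 / 9.962 = 3.00 ≈ 3, so the ion is Cr³⁺.

+3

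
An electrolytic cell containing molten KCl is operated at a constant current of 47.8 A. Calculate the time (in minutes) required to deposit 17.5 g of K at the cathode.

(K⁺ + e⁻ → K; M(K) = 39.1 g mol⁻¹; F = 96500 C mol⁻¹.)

15.1 min

n(K) = m/M = 17.5 / 39.1 = 0.4476 mol.
Each K atom requires 1 electron, so n(e⁻) = 1 × 0.4476 = 0.4476 mol.
Q = n(e⁻)·F = 0.4476 × 96500 = 43190 C.
t = Q/I = 43190 / 47.80 A = 903.6 s = 15.1 min.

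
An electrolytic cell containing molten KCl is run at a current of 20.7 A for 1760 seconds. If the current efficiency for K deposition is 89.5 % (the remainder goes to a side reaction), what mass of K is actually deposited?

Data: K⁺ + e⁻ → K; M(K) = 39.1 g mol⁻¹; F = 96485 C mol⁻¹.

Q = I·t = 20.70 × 1760.0 = 36430 C.
n(e⁻) = 36430/96485 = 0.3776 mol; theoretically n(K) = 0.3776/1 = 0.3776 mol, m_theo = 14.76 g.
At 89.5 % efficiency, m_actual = 0.895 × 14.76 = 13.2 g.

13.2 g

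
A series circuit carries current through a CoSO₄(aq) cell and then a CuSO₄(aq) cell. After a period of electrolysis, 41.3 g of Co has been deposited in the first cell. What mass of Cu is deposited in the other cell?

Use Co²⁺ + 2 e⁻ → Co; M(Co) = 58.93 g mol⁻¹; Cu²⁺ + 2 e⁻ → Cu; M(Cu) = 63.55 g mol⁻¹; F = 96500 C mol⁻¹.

n(Co) = 41.3 / 58.93 = 0.7008 mol.
Since Co²⁺ + 2 e⁻ → Co, n(e⁻) passed = 2 × 0.7008 = 1.402 mol.
Cells in series carry the same charge, so the same 1.402 mol of electrons passes through cell 2.
Cu²⁺ + 2 e⁻ → Cu, so n(Cu) = 1.402 / 2 = 0.7008 mol.
m(Cu) = 0.7008 × 63.55 = 44.5 g.

44.5 g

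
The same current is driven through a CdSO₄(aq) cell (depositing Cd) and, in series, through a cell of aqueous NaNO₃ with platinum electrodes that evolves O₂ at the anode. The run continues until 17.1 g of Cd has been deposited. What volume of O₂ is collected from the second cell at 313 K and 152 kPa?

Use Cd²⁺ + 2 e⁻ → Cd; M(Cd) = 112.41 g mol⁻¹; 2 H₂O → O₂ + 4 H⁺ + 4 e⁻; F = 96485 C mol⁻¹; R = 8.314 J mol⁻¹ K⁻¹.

1.30 L

n(Cd) = 17.1 / 112.41 = 0.1521 mol, so n(e⁻) = 2 × 0.1521 = 0.3042 mol.
The cells are in series, so the same 0.3042 mol of electrons passes through the second cell.
2 H₂O → O₂ + 4 H⁺ + 4 e⁻ — 4 mol e⁻ per mol O₂, so n(O₂) = 0.3042/4 = 0.07606 mol.
V = nRT/P = (0.07606 × 8.314 × 313) / (152 × 10³) = 0.00130 m³ = 1.30 L.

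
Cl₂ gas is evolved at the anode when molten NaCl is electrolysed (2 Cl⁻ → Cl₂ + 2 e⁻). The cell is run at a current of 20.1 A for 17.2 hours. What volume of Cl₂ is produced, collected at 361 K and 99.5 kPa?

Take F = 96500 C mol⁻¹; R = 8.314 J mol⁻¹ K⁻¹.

195 L

Q = I·t = 20.10 A × 61920 s = 1245000 C.
n(e⁻) = Q/F = 1245000 / 96500 = 12.90 mol.
2 electrons are transferred per Cl₂ molecule, so n(Cl₂) = 12.90 / 2 = 6.449 mol.
V = nRT/P = (6.449 × 8.314 × 361) / (99.5 × 10³ Pa) = 0.195 m³ = 195 L.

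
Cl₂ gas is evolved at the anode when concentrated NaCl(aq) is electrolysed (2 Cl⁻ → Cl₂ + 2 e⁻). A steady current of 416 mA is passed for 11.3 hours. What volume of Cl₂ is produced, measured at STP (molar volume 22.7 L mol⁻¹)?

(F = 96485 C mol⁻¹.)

Q = I·t = 0.4160 A × 40680 s = 16920 C.
n(e⁻) = Q/F = 16920 / 96485 = 0.1754 mol.
2 electrons are transferred per Cl₂ molecule, so n(Cl₂) = 0.1754 / 2 = 0.08770 mol.
V = n × V_m = 0.08770 × 22.7 = 1.99 L.

1.99 L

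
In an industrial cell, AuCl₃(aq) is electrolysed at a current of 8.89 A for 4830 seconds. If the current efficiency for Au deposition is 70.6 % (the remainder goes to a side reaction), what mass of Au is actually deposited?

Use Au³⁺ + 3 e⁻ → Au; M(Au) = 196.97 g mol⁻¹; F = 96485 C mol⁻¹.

20.6 g

Q = I·t = 8.890 × 4830.0 = 42940 C.
n(e⁻) = 42940/96485 = 0.4450 mol; theoretically n(Au) = 0.4450/3 = 0.1483 mol, m_theo = 29.22 g.
At 70.6 % efficiency, m_actual = 0.706 × 29.22 = 20.6 g.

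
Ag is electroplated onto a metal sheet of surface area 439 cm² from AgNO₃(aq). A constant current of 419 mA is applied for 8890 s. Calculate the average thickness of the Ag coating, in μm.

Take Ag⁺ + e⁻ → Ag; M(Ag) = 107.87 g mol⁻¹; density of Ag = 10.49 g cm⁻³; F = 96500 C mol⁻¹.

Q = I·t = 0.4190 × 8890.0 = 3725 C; n(e⁻) = 0.03860 mol.
n(Ag) = n(e⁻)/1 = 0.03860 mol, so m = 0.03860 × 107.87 = 4.164 g.
Volume = m/ρ = 4.164 / 10.49 = 0.3969 cm³.
Thickness = V/A = 0.3969 / 439 = 9.04 × 10⁻⁴ cm = 9.04 μm.

9.04 μm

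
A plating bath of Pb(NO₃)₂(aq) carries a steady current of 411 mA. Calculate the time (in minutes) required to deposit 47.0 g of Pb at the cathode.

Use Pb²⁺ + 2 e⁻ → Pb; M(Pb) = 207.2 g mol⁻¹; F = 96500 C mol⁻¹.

1780 min

n(Pb) = m/M = 47.0 / 207.2 = 0.2268 mol.
Each Pb atom requires 2 electrons, so n(e⁻) = 2 × 0.2268 = 0.4537 mol.
Q = n(e⁻)·F = 0.4537 × 96500 = 43780 C.
t = Q/I = 43780 / 0.4110 A = 106500 s = 1780 min.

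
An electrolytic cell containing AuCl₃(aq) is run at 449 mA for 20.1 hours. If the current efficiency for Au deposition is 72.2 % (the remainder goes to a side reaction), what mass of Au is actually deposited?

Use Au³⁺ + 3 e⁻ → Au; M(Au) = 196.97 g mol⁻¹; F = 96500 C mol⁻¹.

16.0 g

Q = I·t = 0.4490 × 72360 = 32490 C.
n(e⁻) = 32490/96500 = 0.3367 mol; theoretically n(Au) = 0.3367/3 = 0.1122 mol, m_theo = 22.11 g.
At 72.2 % efficiency, m_actual = 0.722 × 22.11 = 16.0 g.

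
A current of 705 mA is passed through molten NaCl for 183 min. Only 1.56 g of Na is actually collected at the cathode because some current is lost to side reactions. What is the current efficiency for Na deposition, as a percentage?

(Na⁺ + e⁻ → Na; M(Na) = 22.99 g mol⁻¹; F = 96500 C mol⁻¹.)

84.6 %

Q = I·t = 0.7050 × 10980 = 7741 C; n(e⁻) = 7741/96500 = 0.08022 mol.
Theoretical n(Na) = n(e⁻)/1 = 0.08022 mol, i.e. m_theo = 0.08022 × 22.99 = 1.844 g.
Efficiency = m_actual / m_theo = 1.56 / 1.844 = 84.6 %.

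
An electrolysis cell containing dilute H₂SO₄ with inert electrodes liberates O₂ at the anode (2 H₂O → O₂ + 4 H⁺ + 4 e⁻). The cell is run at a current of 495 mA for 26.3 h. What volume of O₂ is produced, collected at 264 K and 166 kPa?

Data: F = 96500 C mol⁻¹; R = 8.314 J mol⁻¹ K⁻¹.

1.61 L

Q = I·t = 0.4950 A × 94680 s = 46870 C.
n(e⁻) = Q/F = 46870 / 96500 = 0.4857 mol.
4 electrons are transferred per O₂ molecule, so n(O₂) = 0.4857 / 4 = 0.1214 mol.
V = nRT/P = (0.1214 × 8.314 × 264) / (166 × 10³ Pa) = 0.00161 m³ = 1.61 L.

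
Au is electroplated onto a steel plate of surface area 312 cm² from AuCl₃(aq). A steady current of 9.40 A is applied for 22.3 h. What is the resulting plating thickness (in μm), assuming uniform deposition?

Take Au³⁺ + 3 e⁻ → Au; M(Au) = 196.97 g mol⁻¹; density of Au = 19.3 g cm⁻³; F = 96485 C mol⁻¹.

853 μm

Q = I·t = 9.400 × 80280 = 754600 C; n(e⁻) = 7.821 mol.
n(Au) = n(e⁻)/3 = 2.607 mol, so m = 2.607 × 196.97 = 513.5 g.
Volume = m/ρ = 513.5 / 19.3 = 26.61 cm³.
Thickness = V/A = 26.61 / 312 = 0.0853 cm = 853 μm.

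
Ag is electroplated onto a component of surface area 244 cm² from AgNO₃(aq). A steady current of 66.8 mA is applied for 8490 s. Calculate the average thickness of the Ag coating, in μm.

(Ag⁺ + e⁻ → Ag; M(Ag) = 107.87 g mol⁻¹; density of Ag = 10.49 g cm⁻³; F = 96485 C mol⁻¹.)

2.48 μm

Q = I·t = 0.06680 × 8490.0 = 567.1 C; n(e⁻) = 0.005878 mol.
n(Ag) = n(e⁻)/1 = 0.005878 mol, so m = 0.005878 × 107.87 = 0.6341 g.
Volume = m/ρ = 0.6341 / 10.49 = 0.06044 cm³.
Thickness = V/A = 0.06044 / 244 = 2.48 × 10⁻⁴ cm = 2.48 μm.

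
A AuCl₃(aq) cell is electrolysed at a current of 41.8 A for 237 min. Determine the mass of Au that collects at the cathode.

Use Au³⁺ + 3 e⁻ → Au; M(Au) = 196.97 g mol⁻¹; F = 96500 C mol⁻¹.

Q = I·t = 41.80 A × 14220 s = 594400 C.
n(e⁻) = Q/F = 594400 / 96500 = 6.160 mol.
Au³⁺ + 3 e⁻ → Au, so n(Au) = n(e⁻)/3 = 2.053 mol.
m = n·M = 2.053 × 196.97 = 404 g.

404 g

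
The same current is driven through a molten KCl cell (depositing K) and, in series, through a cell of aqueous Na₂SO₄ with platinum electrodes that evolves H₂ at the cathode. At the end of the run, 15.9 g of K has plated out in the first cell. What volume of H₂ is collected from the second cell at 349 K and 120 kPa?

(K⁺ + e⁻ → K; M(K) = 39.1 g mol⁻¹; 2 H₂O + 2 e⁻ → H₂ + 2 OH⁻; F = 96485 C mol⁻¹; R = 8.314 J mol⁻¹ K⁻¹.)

4.92 L

n(K) = 15.9 / 39.1 = 0.4066 mol, so n(e⁻) = 1 × 0.4066 = 0.4066 mol.
The cells are in series, so the same 0.4066 mol of electrons passes through the second cell.
2 H₂O + 2 e⁻ → H₂ + 2 OH⁻ — 2 mol e⁻ per mol H₂, so n(H₂) = 0.4066/2 = 0.2033 mol.
V = nRT/P = (0.2033 × 8.314 × 349) / (120 × 10³) = 0.00492 m³ = 4.92 L.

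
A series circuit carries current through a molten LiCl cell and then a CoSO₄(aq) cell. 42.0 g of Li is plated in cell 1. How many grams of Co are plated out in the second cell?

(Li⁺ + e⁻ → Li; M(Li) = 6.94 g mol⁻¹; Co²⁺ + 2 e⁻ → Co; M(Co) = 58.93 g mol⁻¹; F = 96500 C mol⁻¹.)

n(Li) = 42.0 / 6.94 = 6.052 mol.
Since Li⁺ + e⁻ → Li, n(e⁻) passed = 1 × 6.052 = 6.052 mol.
Cells in series carry the same charge, so the same 6.052 mol of electrons passes through cell 2.
Co²⁺ + 2 e⁻ → Co, so n(Co) = 6.052 / 2 = 3.026 mol.
m(Co) = 3.026 × 58.93 = 178 g.

178 g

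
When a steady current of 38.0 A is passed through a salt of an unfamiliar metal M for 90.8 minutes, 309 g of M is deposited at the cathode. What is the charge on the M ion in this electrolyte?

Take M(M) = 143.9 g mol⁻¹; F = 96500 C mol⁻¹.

Q = I·t = 38.00 A × 5448.0 s = 207000 C, so n(e⁻) = 207000/96500 = 2.145 mol.
n(M) deposited = 309 / 143.9 = 2.147 mol.
Electrons per atom = n(e⁻)/n(M) = 2.145 / 2.147 = 0.999 ≈ 1, so the ion is M⁺.

+1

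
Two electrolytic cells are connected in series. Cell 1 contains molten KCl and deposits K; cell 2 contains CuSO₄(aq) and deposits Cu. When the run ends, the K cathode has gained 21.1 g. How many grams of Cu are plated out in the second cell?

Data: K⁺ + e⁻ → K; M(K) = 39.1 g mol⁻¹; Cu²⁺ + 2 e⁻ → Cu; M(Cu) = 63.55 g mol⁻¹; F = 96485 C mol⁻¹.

n(K) = 21.1 / 39.1 = 0.5396 mol.
Since K⁺ + e⁻ → K, n(e⁻) passed = 1 × 0.5396 = 0.5396 mol.
Cells in series carry the same charge, so the same 0.5396 mol of electrons passes through cell 2.
Cu²⁺ + 2 e⁻ → Cu, so n(Cu) = 0.5396 / 2 = 0.2698 mol.
m(Cu) = 0.2698 × 63.55 = 17.1 g.

17.1 g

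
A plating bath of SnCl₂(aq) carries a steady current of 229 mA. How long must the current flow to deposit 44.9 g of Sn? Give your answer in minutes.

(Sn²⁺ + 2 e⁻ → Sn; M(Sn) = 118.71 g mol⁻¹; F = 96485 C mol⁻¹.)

n(Sn) = m/M = 44.9 / 118.71 = 0.3782 mol.
Each Sn atom requires 2 electrons, so n(e⁻) = 2 × 0.3782 = 0.7565 mol.
Q = n(e⁻)·F = 0.7565 × 96485 = 72990 C.
t = Q/I = 72990 / 0.2290 A = 318700 s = 5310 min.

5310 min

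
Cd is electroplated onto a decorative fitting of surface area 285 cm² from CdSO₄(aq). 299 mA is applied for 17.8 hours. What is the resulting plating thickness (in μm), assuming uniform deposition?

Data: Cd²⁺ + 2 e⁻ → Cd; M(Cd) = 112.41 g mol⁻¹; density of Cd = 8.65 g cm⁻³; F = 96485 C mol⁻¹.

45.3 μm

Q = I·t = 0.2990 × 64080 = 19160 C; n(e⁻) = 0.1986 mol.
n(Cd) = n(e⁻)/2 = 0.09929 mol, so m = 0.09929 × 112.41 = 11.16 g.
Volume = m/ρ = 11.16 / 8.65 = 1.290 cm³.
Thickness = V/A = 1.290 / 285 = 0.00453 cm = 45.3 μm.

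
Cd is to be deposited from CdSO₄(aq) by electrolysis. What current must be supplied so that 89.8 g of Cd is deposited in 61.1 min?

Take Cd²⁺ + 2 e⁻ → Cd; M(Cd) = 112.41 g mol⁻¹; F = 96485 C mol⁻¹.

n(Cd) = 89.8 / 112.41 = 0.7989 mol.
n(e⁻) = 2 × 0.7989 = 1.598 mol.
Q = n(e⁻)·F = 1.598 × 96485 = 154200 C.
I = Q/t = 154200 / 3666.0 s = 42.1 A.

42.1 A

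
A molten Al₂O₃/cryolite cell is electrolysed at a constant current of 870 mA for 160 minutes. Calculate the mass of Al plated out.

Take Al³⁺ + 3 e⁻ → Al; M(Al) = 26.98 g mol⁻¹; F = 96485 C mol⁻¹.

0.778 g

Q = I·t = 0.8700 A × 9600.0 s = 8352 C.
n(e⁻) = Q/F = 8352 / 96485 = 0.08656 mol.
Al³⁺ + 3 e⁻ → Al, so n(Al) = n(e⁻)/3 = 0.02885 mol.
m = n·M = 0.02885 × 26.98 = 0.778 g.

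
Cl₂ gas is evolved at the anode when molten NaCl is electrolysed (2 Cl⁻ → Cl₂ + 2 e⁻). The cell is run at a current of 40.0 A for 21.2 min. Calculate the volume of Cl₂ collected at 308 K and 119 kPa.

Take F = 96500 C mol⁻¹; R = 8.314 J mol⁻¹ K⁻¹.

5.67 L

Q = I·t = 40.00 A × 1272.0 s = 50880 C.
n(e⁻) = Q/F = 50880 / 96500 = 0.5273 mol.
2 electrons are transferred per Cl₂ molecule, so n(Cl₂) = 0.5273 / 2 = 0.2636 mol.
V = nRT/P = (0.2636 × 8.314 × 308) / (119 × 10³ Pa) = 0.00567 m³ = 5.67 L.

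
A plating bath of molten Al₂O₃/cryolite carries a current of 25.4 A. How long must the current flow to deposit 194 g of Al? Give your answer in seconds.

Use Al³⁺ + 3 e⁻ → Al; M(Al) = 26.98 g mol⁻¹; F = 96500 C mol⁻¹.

n(Al) = m/M = 194 / 26.98 = 7.191 mol.
Each Al atom requires 3 electrons, so n(e⁻) = 3 × 7.191 = 21.57 mol.
Q = n(e⁻)·F = 21.57 × 96500 = 2082000 C.
t = Q/I = 2082000 / 25.40 A = 81950 s.

82000 s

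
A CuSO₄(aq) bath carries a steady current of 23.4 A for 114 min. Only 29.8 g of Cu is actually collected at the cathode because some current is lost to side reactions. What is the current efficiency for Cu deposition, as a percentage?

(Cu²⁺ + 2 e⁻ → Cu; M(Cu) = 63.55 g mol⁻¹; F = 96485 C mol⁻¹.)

Q = I·t = 23.40 × 6840.0 = 160100 C; n(e⁻) = 160100/96485 = 1.659 mol.
Theoretical n(Cu) = n(e⁻)/2 = 0.8294 mol, i.e. m_theo = 0.8294 × 63.55 = 52.71 g.
Efficiency = m_actual / m_theo = 29.8 / 52.71 = 56.5 %.

56.5 %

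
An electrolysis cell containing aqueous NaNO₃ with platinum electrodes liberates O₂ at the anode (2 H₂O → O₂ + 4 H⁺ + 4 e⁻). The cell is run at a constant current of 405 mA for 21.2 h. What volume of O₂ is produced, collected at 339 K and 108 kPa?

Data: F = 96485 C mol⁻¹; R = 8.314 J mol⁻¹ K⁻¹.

Q = I·t = 0.4050 A × 76320 s = 30910 C.
n(e⁻) = Q/F = 30910 / 96485 = 0.3204 mol.
4 electrons are transferred per O₂ molecule, so n(O₂) = 0.3204 / 4 = 0.08009 mol.
V = nRT/P = (0.08009 × 8.314 × 339) / (108 × 10³ Pa) = 0.00209 m³ = 2.09 L.

2.09 L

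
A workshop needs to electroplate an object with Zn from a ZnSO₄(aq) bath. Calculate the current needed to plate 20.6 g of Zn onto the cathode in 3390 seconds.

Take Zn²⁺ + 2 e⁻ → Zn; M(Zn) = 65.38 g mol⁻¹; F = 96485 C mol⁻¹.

17.9 A

n(Zn) = 20.6 / 65.38 = 0.3151 mol.
n(e⁻) = 2 × 0.3151 = 0.6302 mol.
Q = n(e⁻)·F = 0.6302 × 96485 = 60800 C.
I = Q/t = 60800 / 3390.0 s = 17.9 A.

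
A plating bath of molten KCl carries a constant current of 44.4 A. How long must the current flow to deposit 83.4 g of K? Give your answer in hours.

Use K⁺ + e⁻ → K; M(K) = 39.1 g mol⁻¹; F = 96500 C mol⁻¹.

1.29 h

n(K) = m/M = 83.4 / 39.1 = 2.133 mol.
Each K atom requires 1 electron, so n(e⁻) = 1 × 2.133 = 2.133 mol.
Q = n(e⁻)·F = 2.133 × 96500 = 205800 C.
t = Q/I = 205800 / 44.40 A = 4636 s = 1.29 h.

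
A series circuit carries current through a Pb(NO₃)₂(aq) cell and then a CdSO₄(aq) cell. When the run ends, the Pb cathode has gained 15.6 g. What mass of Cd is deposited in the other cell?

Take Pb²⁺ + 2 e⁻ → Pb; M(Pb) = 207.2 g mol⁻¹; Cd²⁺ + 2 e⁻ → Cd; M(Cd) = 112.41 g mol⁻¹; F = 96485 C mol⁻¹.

n(Pb) = 15.6 / 207.2 = 0.07529 mol.
Since Pb²⁺ + 2 e⁻ → Pb, n(e⁻) passed = 2 × 0.07529 = 0.1506 mol.
Cells in series carry the same charge, so the same 0.1506 mol of electrons passes through cell 2.
Cd²⁺ + 2 e⁻ → Cd, so n(Cd) = 0.1506 / 2 = 0.07529 mol.
m(Cd) = 0.07529 × 112.41 = 8.46 g.

8.46 g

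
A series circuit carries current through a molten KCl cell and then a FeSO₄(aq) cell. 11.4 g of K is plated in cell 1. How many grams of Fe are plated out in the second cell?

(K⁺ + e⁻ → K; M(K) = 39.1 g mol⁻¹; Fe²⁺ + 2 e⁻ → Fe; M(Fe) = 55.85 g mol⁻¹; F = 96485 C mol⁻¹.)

8.14 g

n(K) = 11.4 / 39.1 = 0.2916 mol.
Since K⁺ + e⁻ → K, n(e⁻) passed = 1 × 0.2916 = 0.2916 mol.
Cells in series carry the same charge, so the same 0.2916 mol of electrons passes through cell 2.
Fe²⁺ + 2 e⁻ → Fe, so n(Fe) = 0.2916 / 2 = 0.1458 mol.
m(Fe) = 0.1458 × 55.85 = 8.14 g.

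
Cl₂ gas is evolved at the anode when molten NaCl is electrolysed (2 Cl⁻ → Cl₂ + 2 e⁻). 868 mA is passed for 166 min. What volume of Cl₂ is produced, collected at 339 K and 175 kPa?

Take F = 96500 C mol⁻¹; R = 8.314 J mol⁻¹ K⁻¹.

0.721 L

Q = I·t = 0.8680 A × 9960.0 s = 8645 C.
n(e⁻) = Q/F = 8645 / 96500 = 0.08959 mol.
2 electrons are transferred per Cl₂ molecule, so n(Cl₂) = 0.08959 / 2 = 0.04479 mol.
V = nRT/P = (0.04479 × 8.314 × 339) / (175 × 10³ Pa) = 7.21 × 10⁻⁴ m³ = 0.721 L.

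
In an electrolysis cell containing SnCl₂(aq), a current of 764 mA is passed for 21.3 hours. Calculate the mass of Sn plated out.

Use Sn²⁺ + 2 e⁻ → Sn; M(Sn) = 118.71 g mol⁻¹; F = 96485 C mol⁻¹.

36.0 g

Q = I·t = 0.7640 A × 76680 s = 58580 C.
n(e⁻) = Q/F = 58580 / 96485 = 0.6072 mol.
Sn²⁺ + 2 e⁻ → Sn, so n(Sn) = n(e⁻)/2 = 0.3036 mol.
m = n·M = 0.3036 × 118.71 = 36.0 g.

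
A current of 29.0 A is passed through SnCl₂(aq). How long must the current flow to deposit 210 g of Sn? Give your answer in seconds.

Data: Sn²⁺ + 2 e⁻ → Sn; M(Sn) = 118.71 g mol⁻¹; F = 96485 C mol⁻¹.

11800 s

n(Sn) = m/M = 210 / 118.71 = 1.769 mol.
Each Sn atom requires 2 electrons, so n(e⁻) = 2 × 1.769 = 3.538 mol.
Q = n(e⁻)·F = 3.538 × 96485 = 341400 C.
t = Q/I = 341400 / 29.00 A = 11770 s.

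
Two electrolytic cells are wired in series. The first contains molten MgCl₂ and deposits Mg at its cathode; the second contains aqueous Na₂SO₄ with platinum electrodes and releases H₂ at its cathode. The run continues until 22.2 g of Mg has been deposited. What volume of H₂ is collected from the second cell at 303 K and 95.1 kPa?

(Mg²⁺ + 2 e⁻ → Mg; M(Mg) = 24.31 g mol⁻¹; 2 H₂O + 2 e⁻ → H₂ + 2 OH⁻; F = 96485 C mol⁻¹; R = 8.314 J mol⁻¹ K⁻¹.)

24.2 L

n(Mg) = 22.2 / 24.31 = 0.9132 mol, so n(e⁻) = 2 × 0.9132 = 1.826 mol.
The cells are in series, so the same 1.826 mol of electrons passes through the second cell.
2 H₂O + 2 e⁻ → H₂ + 2 OH⁻ — 2 mol e⁻ per mol H₂, so n(H₂) = 1.826/2 = 0.9132 mol.
V = nRT/P = (0.9132 × 8.314 × 303) / (95.1 × 10³) = 0.0242 m³ = 24.2 L.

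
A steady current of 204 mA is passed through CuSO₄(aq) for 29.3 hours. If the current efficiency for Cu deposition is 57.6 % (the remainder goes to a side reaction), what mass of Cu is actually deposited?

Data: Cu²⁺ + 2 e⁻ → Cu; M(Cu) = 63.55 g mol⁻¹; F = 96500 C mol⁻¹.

Q = I·t = 0.2040 × 105480 = 21520 C.
n(e⁻) = 21520/96500 = 0.2230 mol; theoretically n(Cu) = 0.2230/2 = 0.1115 mol, m_theo = 7.085 g.
At 57.6 % efficiency, m_actual = 0.576 × 7.085 = 4.08 g.

4.08 g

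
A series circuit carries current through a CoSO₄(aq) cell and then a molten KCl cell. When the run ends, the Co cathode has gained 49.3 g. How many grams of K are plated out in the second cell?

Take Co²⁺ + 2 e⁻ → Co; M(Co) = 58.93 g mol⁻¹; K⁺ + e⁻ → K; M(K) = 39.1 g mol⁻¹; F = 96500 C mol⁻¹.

65.4 g

n(Co) = 49.3 / 58.93 = 0.8366 mol.
Since Co²⁺ + 2 e⁻ → Co, n(e⁻) passed = 2 × 0.8366 = 1.673 mol.
Cells in series carry the same charge, so the same 1.673 mol of electrons passes through cell 2.
K⁺ + e⁻ → K, so n(K) = 1.673 / 1 = 1.673 mol.
m(K) = 1.673 × 39.1 = 65.4 g.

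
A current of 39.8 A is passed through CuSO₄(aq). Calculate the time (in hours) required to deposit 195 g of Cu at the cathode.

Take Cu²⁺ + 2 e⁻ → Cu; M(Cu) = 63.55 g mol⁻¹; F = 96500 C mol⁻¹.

4.13 h

n(Cu) = m/M = 195 / 63.55 = 3.068 mol.
Each Cu atom requires 2 electrons, so n(e⁻) = 2 × 3.068 = 6.137 mol.
Q = n(e⁻)·F = 6.137 × 96500 = 592200 C.
t = Q/I = 592200 / 39.80 A = 14880 s = 4.13 h.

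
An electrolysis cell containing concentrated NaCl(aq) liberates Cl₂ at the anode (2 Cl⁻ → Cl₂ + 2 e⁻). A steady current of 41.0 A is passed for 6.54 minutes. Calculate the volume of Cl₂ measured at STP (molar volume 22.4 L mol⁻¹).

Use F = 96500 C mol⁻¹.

1.87 L

Q = I·t = 41.00 A × 392.40 s = 16090 C.
n(e⁻) = Q/F = 16090 / 96500 = 0.1667 mol.
2 electrons are transferred per Cl₂ molecule, so n(Cl₂) = 0.1667 / 2 = 0.08336 mol.
V = n × V_m = 0.08336 × 22.4 = 1.87 L.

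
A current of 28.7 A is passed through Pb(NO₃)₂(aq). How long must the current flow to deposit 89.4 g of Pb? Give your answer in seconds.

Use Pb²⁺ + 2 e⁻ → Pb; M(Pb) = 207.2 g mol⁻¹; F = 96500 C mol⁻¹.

2900 s

n(Pb) = m/M = 89.4 / 207.2 = 0.4315 mol.
Each Pb atom requires 2 electrons, so n(e⁻) = 2 × 0.4315 = 0.8629 mol.
Q = n(e⁻)·F = 0.8629 × 96500 = 83270 C.
t = Q/I = 83270 / 28.70 A = 2902 s.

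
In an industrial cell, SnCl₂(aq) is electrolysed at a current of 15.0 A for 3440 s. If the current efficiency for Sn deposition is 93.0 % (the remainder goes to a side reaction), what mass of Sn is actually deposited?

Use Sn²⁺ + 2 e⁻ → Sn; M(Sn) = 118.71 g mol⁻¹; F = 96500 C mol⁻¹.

29.5 g

Q = I·t = 15.00 × 3440.0 = 51600 C.
n(e⁻) = 51600/96500 = 0.5347 mol; theoretically n(Sn) = 0.5347/2 = 0.2674 mol, m_theo = 31.74 g.
At 93.0 % efficiency, m_actual = 0.930 × 31.74 = 29.5 g.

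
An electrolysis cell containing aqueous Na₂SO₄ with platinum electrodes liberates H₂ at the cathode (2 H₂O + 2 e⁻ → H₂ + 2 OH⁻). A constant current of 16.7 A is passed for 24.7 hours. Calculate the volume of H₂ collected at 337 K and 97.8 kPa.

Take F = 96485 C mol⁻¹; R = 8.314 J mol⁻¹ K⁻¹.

220 L

Q = I·t = 16.70 A × 88920 s = 1485000 C.
n(e⁻) = Q/F = 1485000 / 96485 = 15.39 mol.
2 electrons are transferred per H₂ molecule, so n(H₂) = 15.39 / 2 = 7.695 mol.
V = nRT/P = (7.695 × 8.314 × 337) / (97.8 × 10³ Pa) = 0.220 m³ = 220 L.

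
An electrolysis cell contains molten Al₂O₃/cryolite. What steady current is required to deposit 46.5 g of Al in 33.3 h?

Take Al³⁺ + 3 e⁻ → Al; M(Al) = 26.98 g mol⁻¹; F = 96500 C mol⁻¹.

4.16 A

n(Al) = 46.5 / 26.98 = 1.723 mol.
n(e⁻) = 3 × 1.723 = 5.170 mol.
Q = n(e⁻)·F = 5.170 × 96500 = 499000 C.
I = Q/t = 499000 / 119880 s = 4.16 A.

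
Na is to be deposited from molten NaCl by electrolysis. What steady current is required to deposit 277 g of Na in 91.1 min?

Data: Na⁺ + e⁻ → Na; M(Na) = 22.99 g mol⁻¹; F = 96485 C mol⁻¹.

213 A

n(Na) = 277 / 22.99 = 12.05 mol.
n(e⁻) = 1 × 12.05 = 12.05 mol.
Q = n(e⁻)·F = 12.05 × 96485 = 1163000 C.
I = Q/t = 1163000 / 5466.0 s = 213 A.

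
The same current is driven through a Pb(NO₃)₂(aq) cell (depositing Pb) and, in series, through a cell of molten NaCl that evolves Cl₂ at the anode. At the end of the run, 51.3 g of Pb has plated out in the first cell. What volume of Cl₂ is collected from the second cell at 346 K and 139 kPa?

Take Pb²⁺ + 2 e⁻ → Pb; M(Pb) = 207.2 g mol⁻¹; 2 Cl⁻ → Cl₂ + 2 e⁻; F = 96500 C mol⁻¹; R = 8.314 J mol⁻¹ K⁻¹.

n(Pb) = 51.3 / 207.2 = 0.2476 mol, so n(e⁻) = 2 × 0.2476 = 0.4952 mol.
The cells are in series, so the same 0.4952 mol of electrons passes through the second cell.
2 Cl⁻ → Cl₂ + 2 e⁻ — 2 mol e⁻ per mol Cl₂, so n(Cl₂) = 0.4952/2 = 0.2476 mol.
V = nRT/P = (0.2476 × 8.314 × 346) / (139 × 10³) = 0.00512 m³ = 5.12 L.

5.12 L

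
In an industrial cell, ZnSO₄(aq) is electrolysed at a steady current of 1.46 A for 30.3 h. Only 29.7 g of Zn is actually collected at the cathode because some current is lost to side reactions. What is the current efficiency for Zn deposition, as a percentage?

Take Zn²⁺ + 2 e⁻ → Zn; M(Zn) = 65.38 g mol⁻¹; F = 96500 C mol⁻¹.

Q = I·t = 1.460 × 109080 = 159300 C; n(e⁻) = 159300/96500 = 1.650 mol.
Theoretical n(Zn) = n(e⁻)/2 = 0.8252 mol, i.e. m_theo = 0.8252 × 65.38 = 53.95 g.
Efficiency = m_actual / m_theo = 29.7 / 53.95 = 55.1 %.

55.1 %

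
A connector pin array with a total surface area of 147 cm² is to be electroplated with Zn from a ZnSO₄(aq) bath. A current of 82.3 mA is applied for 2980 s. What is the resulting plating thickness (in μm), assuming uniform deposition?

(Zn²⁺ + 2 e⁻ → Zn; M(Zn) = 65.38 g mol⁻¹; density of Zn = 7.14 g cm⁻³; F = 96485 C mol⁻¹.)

0.792 μm

Q = I·t = 0.08230 × 2980.0 = 245.3 C; n(e⁻) = 0.002542 mol.
n(Zn) = n(e⁻)/2 = 0.001271 mol, so m = 0.001271 × 65.38 = 0.08309 g.
Volume = m/ρ = 0.08309 / 7.14 = 0.01164 cm³.
Thickness = V/A = 0.01164 / 147 = 7.92 × 10⁻⁵ cm = 0.792 μm.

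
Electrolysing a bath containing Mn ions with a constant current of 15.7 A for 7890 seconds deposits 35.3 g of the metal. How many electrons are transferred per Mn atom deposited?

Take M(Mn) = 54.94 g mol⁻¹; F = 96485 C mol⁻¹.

2

Q = I·t = 15.70 A × 7890.0 s = 123900 C, so n(e⁻) = 123900/96485 = 1.284 mol.
n(Mn) deposited = 35.3 / 54.94 = 0.6425 mol.
Electrons per atom = n(e⁻)/n(Mn) = 1.284 / 0.6425 = 2.00 ≈ 2, so the ion is Mn²⁺.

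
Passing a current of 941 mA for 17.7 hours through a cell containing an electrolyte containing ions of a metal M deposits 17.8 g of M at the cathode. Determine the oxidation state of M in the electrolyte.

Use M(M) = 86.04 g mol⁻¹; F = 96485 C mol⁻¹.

Q = I·t = 0.9410 A × 63720 s = 59960 C, so n(e⁻) = 59960/96485 = 0.6214 mol.
n(M) deposited = 17.8 / 86.04 = 0.2069 mol.
Electrons per atom = n(e⁻)/n(M) = 0.6214 / 0.2069 = 3.00 ≈ 3, so the ion is M³⁺.

+3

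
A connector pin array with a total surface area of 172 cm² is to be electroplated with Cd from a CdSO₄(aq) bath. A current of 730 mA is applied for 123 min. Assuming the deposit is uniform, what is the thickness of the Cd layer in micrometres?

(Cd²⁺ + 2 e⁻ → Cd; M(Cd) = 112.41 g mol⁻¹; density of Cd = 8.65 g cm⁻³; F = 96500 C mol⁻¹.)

21.1 μm

Q = I·t = 0.7300 × 7380.0 = 5387 C; n(e⁻) = 0.05583 mol.
n(Cd) = n(e⁻)/2 = 0.02791 mol, so m = 0.02791 × 112.41 = 3.138 g.
Volume = m/ρ = 3.138 / 8.65 = 0.3628 cm³.
Thickness = V/A = 0.3628 / 172 = 0.00211 cm = 21.1 μm.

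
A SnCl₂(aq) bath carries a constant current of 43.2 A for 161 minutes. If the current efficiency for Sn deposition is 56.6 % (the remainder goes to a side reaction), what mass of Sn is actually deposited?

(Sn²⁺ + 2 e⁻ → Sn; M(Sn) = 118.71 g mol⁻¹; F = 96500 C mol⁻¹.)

Q = I·t = 43.20 × 9660.0 = 417300 C.
n(e⁻) = 417300/96500 = 4.324 mol; theoretically n(Sn) = 4.324/2 = 2.162 mol, m_theo = 256.7 g.
At 56.6 % efficiency, m_actual = 0.566 × 256.7 = 145 g.

145 g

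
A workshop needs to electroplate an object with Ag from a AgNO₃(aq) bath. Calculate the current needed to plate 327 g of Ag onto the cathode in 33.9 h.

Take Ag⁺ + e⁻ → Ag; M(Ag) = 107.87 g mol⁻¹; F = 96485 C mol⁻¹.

2.40 A

n(Ag) = 327 / 107.87 = 3.031 mol.
n(e⁻) = 1 × 3.031 = 3.031 mol.
Q = n(e⁻)·F = 3.031 × 96485 = 292500 C.
I = Q/t = 292500 / 122040 s = 2.40 A.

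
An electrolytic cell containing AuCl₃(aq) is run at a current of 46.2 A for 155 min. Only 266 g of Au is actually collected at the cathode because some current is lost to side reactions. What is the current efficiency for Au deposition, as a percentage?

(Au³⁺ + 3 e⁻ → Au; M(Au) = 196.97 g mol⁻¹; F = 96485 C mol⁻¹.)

91.0 %

Q = I·t = 46.20 × 9300.0 = 429700 C; n(e⁻) = 429700/96485 = 4.453 mol.
Theoretical n(Au) = n(e⁻)/3 = 1.484 mol, i.e. m_theo = 1.484 × 196.97 = 292.4 g.
Efficiency = m_actual / m_theo = 266 / 292.4 = 91.0 %.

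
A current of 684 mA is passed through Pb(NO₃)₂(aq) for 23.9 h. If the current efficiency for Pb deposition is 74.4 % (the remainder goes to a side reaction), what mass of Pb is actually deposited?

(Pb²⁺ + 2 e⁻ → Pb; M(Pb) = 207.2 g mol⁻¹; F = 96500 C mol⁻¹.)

Q = I·t = 0.6840 × 86040 = 58850 C.
n(e⁻) = 58850/96500 = 0.6099 mol; theoretically n(Pb) = 0.6099/2 = 0.3049 mol, m_theo = 63.18 g.
At 74.4 % efficiency, m_actual = 0.744 × 63.18 = 47.0 g.

47.0 g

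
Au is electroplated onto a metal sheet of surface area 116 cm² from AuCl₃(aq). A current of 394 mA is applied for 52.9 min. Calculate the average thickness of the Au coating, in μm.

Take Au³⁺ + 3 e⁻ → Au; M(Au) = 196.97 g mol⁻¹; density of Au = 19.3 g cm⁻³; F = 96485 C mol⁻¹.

3.80 μm

Q = I·t = 0.3940 × 3174.0 = 1251 C; n(e⁻) = 0.01296 mol.
n(Au) = n(e⁻)/3 = 0.004320 mol, so m = 0.004320 × 196.97 = 0.8510 g.
Volume = m/ρ = 0.8510 / 19.3 = 0.04409 cm³.
Thickness = V/A = 0.04409 / 116 = 3.80 × 10⁻⁴ cm = 3.80 μm.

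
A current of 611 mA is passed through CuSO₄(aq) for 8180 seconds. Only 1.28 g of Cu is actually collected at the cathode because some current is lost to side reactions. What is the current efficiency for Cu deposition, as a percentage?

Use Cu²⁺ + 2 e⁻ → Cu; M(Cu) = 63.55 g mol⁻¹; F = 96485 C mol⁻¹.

77.8 %

Q = I·t = 0.6110 × 8180.0 = 4998 C; n(e⁻) = 4998/96485 = 0.05180 mol.
Theoretical n(Cu) = n(e⁻)/2 = 0.02590 mol, i.e. m_theo = 0.02590 × 63.55 = 1.646 g.
Efficiency = m_actual / m_theo = 1.28 / 1.646 = 77.8 %.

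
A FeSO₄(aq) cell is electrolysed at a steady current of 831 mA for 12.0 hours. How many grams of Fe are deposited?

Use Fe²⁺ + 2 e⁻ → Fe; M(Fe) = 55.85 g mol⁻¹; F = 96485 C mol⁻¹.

Q = I·t = 0.8310 A × 43200 s = 35900 C.
n(e⁻) = Q/F = 35900 / 96485 = 0.3721 mol.
Fe²⁺ + 2 e⁻ → Fe, so n(Fe) = n(e⁻)/2 = 0.1860 mol.
m = n·M = 0.1860 × 55.85 = 10.4 g.

10.4 g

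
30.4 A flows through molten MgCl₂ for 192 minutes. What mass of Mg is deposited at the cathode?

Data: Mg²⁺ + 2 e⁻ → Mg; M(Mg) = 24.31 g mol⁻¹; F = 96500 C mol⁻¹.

Q = I·t = 30.40 A × 11520 s = 350200 C.
n(e⁻) = Q/F = 350200 / 96500 = 3.629 mol.
Mg²⁺ + 2 e⁻ → Mg, so n(Mg) = n(e⁻)/2 = 1.815 mol.
m = n·M = 1.815 × 24.31 = 44.1 g.

44.1 g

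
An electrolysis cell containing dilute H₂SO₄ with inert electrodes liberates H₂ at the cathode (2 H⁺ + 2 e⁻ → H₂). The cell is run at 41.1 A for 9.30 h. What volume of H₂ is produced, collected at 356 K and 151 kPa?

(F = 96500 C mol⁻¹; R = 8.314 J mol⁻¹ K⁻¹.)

140 L

Q = I·t = 41.10 A × 33480 s = 1376000 C.
n(e⁻) = Q/F = 1376000 / 96500 = 14.26 mol.
2 electrons are transferred per H₂ molecule, so n(H₂) = 14.26 / 2 = 7.130 mol.
V = nRT/P = (7.130 × 8.314 × 356) / (151 × 10³ Pa) = 0.140 m³ = 140 L.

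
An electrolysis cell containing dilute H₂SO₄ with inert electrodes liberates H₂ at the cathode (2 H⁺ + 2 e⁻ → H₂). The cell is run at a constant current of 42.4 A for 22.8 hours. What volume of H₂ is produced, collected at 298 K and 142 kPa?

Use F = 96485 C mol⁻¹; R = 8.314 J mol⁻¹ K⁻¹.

Q = I·t = 42.40 A × 82080 s = 3480000 C.
n(e⁻) = Q/F = 3480000 / 96485 = 36.07 mol.
2 electrons are transferred per H₂ molecule, so n(H₂) = 36.07 / 2 = 18.03 mol.
V = nRT/P = (18.03 × 8.314 × 298) / (142 × 10³ Pa) = 0.315 m³ = 315 L.

315 L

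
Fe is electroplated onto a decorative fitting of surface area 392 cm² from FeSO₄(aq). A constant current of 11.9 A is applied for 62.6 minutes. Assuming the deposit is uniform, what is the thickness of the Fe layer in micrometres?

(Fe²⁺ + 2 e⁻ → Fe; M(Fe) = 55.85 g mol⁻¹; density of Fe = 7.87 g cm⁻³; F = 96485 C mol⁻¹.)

41.9 μm

Q = I·t = 11.90 × 3756.0 = 44700 C; n(e⁻) = 0.4632 mol.
n(Fe) = n(e⁻)/2 = 0.2316 mol, so m = 0.2316 × 55.85 = 12.94 g.
Volume = m/ρ = 12.94 / 7.87 = 1.644 cm³.
Thickness = V/A = 1.644 / 392 = 0.00419 cm = 41.9 μm.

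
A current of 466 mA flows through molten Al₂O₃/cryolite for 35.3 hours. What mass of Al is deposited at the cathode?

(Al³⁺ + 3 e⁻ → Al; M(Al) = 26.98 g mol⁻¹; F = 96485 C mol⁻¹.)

Q = I·t = 0.4660 A × 127080 s = 59220 C.
n(e⁻) = Q/F = 59220 / 96485 = 0.6138 mol.
Al³⁺ + 3 e⁻ → Al, so n(Al) = n(e⁻)/3 = 0.2046 mol.
m = n·M = 0.2046 × 26.98 = 5.52 g.

5.52 g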